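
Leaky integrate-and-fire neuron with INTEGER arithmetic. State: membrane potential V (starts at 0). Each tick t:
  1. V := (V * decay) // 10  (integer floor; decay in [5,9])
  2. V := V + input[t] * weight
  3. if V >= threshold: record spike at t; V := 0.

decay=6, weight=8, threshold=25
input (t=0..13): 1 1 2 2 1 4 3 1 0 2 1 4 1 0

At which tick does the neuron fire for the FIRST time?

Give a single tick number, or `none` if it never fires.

t=0: input=1 -> V=8
t=1: input=1 -> V=12
t=2: input=2 -> V=23
t=3: input=2 -> V=0 FIRE
t=4: input=1 -> V=8
t=5: input=4 -> V=0 FIRE
t=6: input=3 -> V=24
t=7: input=1 -> V=22
t=8: input=0 -> V=13
t=9: input=2 -> V=23
t=10: input=1 -> V=21
t=11: input=4 -> V=0 FIRE
t=12: input=1 -> V=8
t=13: input=0 -> V=4

Answer: 3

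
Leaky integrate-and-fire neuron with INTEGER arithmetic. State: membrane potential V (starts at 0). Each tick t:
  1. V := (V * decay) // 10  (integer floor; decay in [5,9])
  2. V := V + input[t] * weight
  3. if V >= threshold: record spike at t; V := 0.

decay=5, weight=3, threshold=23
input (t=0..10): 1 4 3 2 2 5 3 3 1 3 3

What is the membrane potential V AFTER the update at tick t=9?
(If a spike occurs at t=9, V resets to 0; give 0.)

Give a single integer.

t=0: input=1 -> V=3
t=1: input=4 -> V=13
t=2: input=3 -> V=15
t=3: input=2 -> V=13
t=4: input=2 -> V=12
t=5: input=5 -> V=21
t=6: input=3 -> V=19
t=7: input=3 -> V=18
t=8: input=1 -> V=12
t=9: input=3 -> V=15
t=10: input=3 -> V=16

Answer: 15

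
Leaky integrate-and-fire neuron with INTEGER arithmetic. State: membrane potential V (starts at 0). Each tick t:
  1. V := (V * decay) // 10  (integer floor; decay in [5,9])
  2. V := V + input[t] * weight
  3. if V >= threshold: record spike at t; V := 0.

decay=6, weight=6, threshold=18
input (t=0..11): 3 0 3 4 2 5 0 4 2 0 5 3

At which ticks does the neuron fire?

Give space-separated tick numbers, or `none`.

Answer: 0 2 3 5 7 10 11

Derivation:
t=0: input=3 -> V=0 FIRE
t=1: input=0 -> V=0
t=2: input=3 -> V=0 FIRE
t=3: input=4 -> V=0 FIRE
t=4: input=2 -> V=12
t=5: input=5 -> V=0 FIRE
t=6: input=0 -> V=0
t=7: input=4 -> V=0 FIRE
t=8: input=2 -> V=12
t=9: input=0 -> V=7
t=10: input=5 -> V=0 FIRE
t=11: input=3 -> V=0 FIRE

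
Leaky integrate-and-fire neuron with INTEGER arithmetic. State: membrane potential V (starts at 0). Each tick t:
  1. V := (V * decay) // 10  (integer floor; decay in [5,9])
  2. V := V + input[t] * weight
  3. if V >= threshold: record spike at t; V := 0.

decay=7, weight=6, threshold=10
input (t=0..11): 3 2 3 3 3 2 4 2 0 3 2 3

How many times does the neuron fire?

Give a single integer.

Answer: 11

Derivation:
t=0: input=3 -> V=0 FIRE
t=1: input=2 -> V=0 FIRE
t=2: input=3 -> V=0 FIRE
t=3: input=3 -> V=0 FIRE
t=4: input=3 -> V=0 FIRE
t=5: input=2 -> V=0 FIRE
t=6: input=4 -> V=0 FIRE
t=7: input=2 -> V=0 FIRE
t=8: input=0 -> V=0
t=9: input=3 -> V=0 FIRE
t=10: input=2 -> V=0 FIRE
t=11: input=3 -> V=0 FIRE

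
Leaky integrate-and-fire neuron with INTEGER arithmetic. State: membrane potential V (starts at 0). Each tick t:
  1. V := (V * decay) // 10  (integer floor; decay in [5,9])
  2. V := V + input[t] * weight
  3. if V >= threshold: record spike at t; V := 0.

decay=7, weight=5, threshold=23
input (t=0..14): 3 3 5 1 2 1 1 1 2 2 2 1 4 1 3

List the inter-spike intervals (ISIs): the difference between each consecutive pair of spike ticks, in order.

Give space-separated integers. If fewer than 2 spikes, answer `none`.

Answer: 1 7 3

Derivation:
t=0: input=3 -> V=15
t=1: input=3 -> V=0 FIRE
t=2: input=5 -> V=0 FIRE
t=3: input=1 -> V=5
t=4: input=2 -> V=13
t=5: input=1 -> V=14
t=6: input=1 -> V=14
t=7: input=1 -> V=14
t=8: input=2 -> V=19
t=9: input=2 -> V=0 FIRE
t=10: input=2 -> V=10
t=11: input=1 -> V=12
t=12: input=4 -> V=0 FIRE
t=13: input=1 -> V=5
t=14: input=3 -> V=18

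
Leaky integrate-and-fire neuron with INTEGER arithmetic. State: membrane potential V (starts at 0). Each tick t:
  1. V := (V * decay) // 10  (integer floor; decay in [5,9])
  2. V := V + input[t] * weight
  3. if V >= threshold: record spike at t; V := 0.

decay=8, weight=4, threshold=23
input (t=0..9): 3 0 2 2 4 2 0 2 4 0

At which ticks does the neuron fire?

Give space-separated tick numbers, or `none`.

Answer: 4 8

Derivation:
t=0: input=3 -> V=12
t=1: input=0 -> V=9
t=2: input=2 -> V=15
t=3: input=2 -> V=20
t=4: input=4 -> V=0 FIRE
t=5: input=2 -> V=8
t=6: input=0 -> V=6
t=7: input=2 -> V=12
t=8: input=4 -> V=0 FIRE
t=9: input=0 -> V=0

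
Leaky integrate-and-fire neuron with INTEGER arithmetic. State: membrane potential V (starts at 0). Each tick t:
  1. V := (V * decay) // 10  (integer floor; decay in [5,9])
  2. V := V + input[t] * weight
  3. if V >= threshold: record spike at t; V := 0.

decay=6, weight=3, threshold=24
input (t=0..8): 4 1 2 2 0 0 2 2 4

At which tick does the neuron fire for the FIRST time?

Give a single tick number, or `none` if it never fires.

Answer: none

Derivation:
t=0: input=4 -> V=12
t=1: input=1 -> V=10
t=2: input=2 -> V=12
t=3: input=2 -> V=13
t=4: input=0 -> V=7
t=5: input=0 -> V=4
t=6: input=2 -> V=8
t=7: input=2 -> V=10
t=8: input=4 -> V=18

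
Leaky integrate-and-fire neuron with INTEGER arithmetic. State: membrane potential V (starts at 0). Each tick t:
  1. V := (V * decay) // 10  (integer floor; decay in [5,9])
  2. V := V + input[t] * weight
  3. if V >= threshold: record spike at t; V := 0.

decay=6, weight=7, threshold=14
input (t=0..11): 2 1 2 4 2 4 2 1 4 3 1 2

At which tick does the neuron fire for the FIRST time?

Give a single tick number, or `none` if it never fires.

t=0: input=2 -> V=0 FIRE
t=1: input=1 -> V=7
t=2: input=2 -> V=0 FIRE
t=3: input=4 -> V=0 FIRE
t=4: input=2 -> V=0 FIRE
t=5: input=4 -> V=0 FIRE
t=6: input=2 -> V=0 FIRE
t=7: input=1 -> V=7
t=8: input=4 -> V=0 FIRE
t=9: input=3 -> V=0 FIRE
t=10: input=1 -> V=7
t=11: input=2 -> V=0 FIRE

Answer: 0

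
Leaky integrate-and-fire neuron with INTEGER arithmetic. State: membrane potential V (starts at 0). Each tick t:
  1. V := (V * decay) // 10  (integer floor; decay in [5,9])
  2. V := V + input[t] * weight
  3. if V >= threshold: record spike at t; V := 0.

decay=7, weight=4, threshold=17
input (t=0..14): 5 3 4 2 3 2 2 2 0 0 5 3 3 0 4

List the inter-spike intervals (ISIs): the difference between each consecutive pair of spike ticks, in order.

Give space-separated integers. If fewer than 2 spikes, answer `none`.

t=0: input=5 -> V=0 FIRE
t=1: input=3 -> V=12
t=2: input=4 -> V=0 FIRE
t=3: input=2 -> V=8
t=4: input=3 -> V=0 FIRE
t=5: input=2 -> V=8
t=6: input=2 -> V=13
t=7: input=2 -> V=0 FIRE
t=8: input=0 -> V=0
t=9: input=0 -> V=0
t=10: input=5 -> V=0 FIRE
t=11: input=3 -> V=12
t=12: input=3 -> V=0 FIRE
t=13: input=0 -> V=0
t=14: input=4 -> V=16

Answer: 2 2 3 3 2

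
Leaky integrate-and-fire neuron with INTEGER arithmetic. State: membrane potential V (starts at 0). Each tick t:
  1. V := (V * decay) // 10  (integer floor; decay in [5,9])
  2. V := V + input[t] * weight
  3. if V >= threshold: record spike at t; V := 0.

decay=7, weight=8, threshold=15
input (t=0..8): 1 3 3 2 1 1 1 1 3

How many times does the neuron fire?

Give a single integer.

Answer: 5

Derivation:
t=0: input=1 -> V=8
t=1: input=3 -> V=0 FIRE
t=2: input=3 -> V=0 FIRE
t=3: input=2 -> V=0 FIRE
t=4: input=1 -> V=8
t=5: input=1 -> V=13
t=6: input=1 -> V=0 FIRE
t=7: input=1 -> V=8
t=8: input=3 -> V=0 FIRE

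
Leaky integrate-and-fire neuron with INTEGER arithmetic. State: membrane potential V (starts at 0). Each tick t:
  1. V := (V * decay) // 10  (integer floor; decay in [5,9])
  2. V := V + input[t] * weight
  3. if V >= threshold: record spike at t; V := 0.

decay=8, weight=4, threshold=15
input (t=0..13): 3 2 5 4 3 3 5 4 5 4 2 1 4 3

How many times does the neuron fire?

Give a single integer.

Answer: 9

Derivation:
t=0: input=3 -> V=12
t=1: input=2 -> V=0 FIRE
t=2: input=5 -> V=0 FIRE
t=3: input=4 -> V=0 FIRE
t=4: input=3 -> V=12
t=5: input=3 -> V=0 FIRE
t=6: input=5 -> V=0 FIRE
t=7: input=4 -> V=0 FIRE
t=8: input=5 -> V=0 FIRE
t=9: input=4 -> V=0 FIRE
t=10: input=2 -> V=8
t=11: input=1 -> V=10
t=12: input=4 -> V=0 FIRE
t=13: input=3 -> V=12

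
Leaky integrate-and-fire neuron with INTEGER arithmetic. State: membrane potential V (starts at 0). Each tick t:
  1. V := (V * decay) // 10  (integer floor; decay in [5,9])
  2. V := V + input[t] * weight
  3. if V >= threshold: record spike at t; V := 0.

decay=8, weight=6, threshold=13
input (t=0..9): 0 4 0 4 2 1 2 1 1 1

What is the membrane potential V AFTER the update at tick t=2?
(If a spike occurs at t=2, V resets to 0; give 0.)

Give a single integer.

t=0: input=0 -> V=0
t=1: input=4 -> V=0 FIRE
t=2: input=0 -> V=0
t=3: input=4 -> V=0 FIRE
t=4: input=2 -> V=12
t=5: input=1 -> V=0 FIRE
t=6: input=2 -> V=12
t=7: input=1 -> V=0 FIRE
t=8: input=1 -> V=6
t=9: input=1 -> V=10

Answer: 0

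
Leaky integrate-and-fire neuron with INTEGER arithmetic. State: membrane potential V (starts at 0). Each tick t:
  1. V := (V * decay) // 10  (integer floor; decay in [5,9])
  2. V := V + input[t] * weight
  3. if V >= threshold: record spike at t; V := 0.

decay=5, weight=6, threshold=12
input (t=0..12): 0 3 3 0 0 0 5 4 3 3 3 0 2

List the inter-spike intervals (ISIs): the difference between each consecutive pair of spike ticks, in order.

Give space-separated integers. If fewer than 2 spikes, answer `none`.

Answer: 1 4 1 1 1 1 2

Derivation:
t=0: input=0 -> V=0
t=1: input=3 -> V=0 FIRE
t=2: input=3 -> V=0 FIRE
t=3: input=0 -> V=0
t=4: input=0 -> V=0
t=5: input=0 -> V=0
t=6: input=5 -> V=0 FIRE
t=7: input=4 -> V=0 FIRE
t=8: input=3 -> V=0 FIRE
t=9: input=3 -> V=0 FIRE
t=10: input=3 -> V=0 FIRE
t=11: input=0 -> V=0
t=12: input=2 -> V=0 FIRE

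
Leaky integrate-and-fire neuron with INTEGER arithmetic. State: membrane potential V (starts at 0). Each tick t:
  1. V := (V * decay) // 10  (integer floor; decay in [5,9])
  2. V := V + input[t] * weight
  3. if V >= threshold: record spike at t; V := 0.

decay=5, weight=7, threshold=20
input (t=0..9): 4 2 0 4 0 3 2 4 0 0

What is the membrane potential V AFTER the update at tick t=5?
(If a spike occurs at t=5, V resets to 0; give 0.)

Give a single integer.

t=0: input=4 -> V=0 FIRE
t=1: input=2 -> V=14
t=2: input=0 -> V=7
t=3: input=4 -> V=0 FIRE
t=4: input=0 -> V=0
t=5: input=3 -> V=0 FIRE
t=6: input=2 -> V=14
t=7: input=4 -> V=0 FIRE
t=8: input=0 -> V=0
t=9: input=0 -> V=0

Answer: 0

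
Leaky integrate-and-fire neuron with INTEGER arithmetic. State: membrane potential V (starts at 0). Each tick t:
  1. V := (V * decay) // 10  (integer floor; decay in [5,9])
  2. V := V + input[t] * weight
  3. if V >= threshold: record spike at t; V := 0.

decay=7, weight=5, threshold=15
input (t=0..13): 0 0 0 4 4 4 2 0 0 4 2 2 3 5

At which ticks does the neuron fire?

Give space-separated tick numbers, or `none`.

Answer: 3 4 5 9 11 12 13

Derivation:
t=0: input=0 -> V=0
t=1: input=0 -> V=0
t=2: input=0 -> V=0
t=3: input=4 -> V=0 FIRE
t=4: input=4 -> V=0 FIRE
t=5: input=4 -> V=0 FIRE
t=6: input=2 -> V=10
t=7: input=0 -> V=7
t=8: input=0 -> V=4
t=9: input=4 -> V=0 FIRE
t=10: input=2 -> V=10
t=11: input=2 -> V=0 FIRE
t=12: input=3 -> V=0 FIRE
t=13: input=5 -> V=0 FIRE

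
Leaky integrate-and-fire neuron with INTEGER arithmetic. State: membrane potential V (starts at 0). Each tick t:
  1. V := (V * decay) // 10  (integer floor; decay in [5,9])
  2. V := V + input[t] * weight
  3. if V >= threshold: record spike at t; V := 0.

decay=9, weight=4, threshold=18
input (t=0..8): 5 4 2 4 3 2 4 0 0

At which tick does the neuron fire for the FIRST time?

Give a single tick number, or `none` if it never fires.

t=0: input=5 -> V=0 FIRE
t=1: input=4 -> V=16
t=2: input=2 -> V=0 FIRE
t=3: input=4 -> V=16
t=4: input=3 -> V=0 FIRE
t=5: input=2 -> V=8
t=6: input=4 -> V=0 FIRE
t=7: input=0 -> V=0
t=8: input=0 -> V=0

Answer: 0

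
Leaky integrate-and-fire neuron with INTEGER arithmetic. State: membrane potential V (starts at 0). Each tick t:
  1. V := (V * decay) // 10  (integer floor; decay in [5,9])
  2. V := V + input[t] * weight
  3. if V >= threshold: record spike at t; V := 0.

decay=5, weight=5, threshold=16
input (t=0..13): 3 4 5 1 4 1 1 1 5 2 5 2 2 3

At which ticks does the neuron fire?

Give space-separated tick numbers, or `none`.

Answer: 1 2 4 8 10 13

Derivation:
t=0: input=3 -> V=15
t=1: input=4 -> V=0 FIRE
t=2: input=5 -> V=0 FIRE
t=3: input=1 -> V=5
t=4: input=4 -> V=0 FIRE
t=5: input=1 -> V=5
t=6: input=1 -> V=7
t=7: input=1 -> V=8
t=8: input=5 -> V=0 FIRE
t=9: input=2 -> V=10
t=10: input=5 -> V=0 FIRE
t=11: input=2 -> V=10
t=12: input=2 -> V=15
t=13: input=3 -> V=0 FIRE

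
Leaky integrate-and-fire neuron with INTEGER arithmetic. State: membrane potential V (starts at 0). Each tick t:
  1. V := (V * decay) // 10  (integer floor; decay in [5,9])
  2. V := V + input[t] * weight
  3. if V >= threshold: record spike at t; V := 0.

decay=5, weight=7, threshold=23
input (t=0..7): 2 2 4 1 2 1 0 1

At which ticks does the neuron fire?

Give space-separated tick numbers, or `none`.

Answer: 2

Derivation:
t=0: input=2 -> V=14
t=1: input=2 -> V=21
t=2: input=4 -> V=0 FIRE
t=3: input=1 -> V=7
t=4: input=2 -> V=17
t=5: input=1 -> V=15
t=6: input=0 -> V=7
t=7: input=1 -> V=10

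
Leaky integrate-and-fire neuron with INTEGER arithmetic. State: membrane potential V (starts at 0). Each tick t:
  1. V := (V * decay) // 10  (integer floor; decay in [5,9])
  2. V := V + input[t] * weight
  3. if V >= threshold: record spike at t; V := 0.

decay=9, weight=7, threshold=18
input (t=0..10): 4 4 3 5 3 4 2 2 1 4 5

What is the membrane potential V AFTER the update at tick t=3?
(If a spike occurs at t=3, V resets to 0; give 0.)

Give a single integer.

t=0: input=4 -> V=0 FIRE
t=1: input=4 -> V=0 FIRE
t=2: input=3 -> V=0 FIRE
t=3: input=5 -> V=0 FIRE
t=4: input=3 -> V=0 FIRE
t=5: input=4 -> V=0 FIRE
t=6: input=2 -> V=14
t=7: input=2 -> V=0 FIRE
t=8: input=1 -> V=7
t=9: input=4 -> V=0 FIRE
t=10: input=5 -> V=0 FIRE

Answer: 0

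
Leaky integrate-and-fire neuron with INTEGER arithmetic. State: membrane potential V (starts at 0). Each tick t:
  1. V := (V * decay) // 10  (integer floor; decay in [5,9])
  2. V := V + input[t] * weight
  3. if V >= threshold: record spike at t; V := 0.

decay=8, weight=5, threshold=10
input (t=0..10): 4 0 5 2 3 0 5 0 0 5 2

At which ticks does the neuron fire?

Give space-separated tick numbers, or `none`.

t=0: input=4 -> V=0 FIRE
t=1: input=0 -> V=0
t=2: input=5 -> V=0 FIRE
t=3: input=2 -> V=0 FIRE
t=4: input=3 -> V=0 FIRE
t=5: input=0 -> V=0
t=6: input=5 -> V=0 FIRE
t=7: input=0 -> V=0
t=8: input=0 -> V=0
t=9: input=5 -> V=0 FIRE
t=10: input=2 -> V=0 FIRE

Answer: 0 2 3 4 6 9 10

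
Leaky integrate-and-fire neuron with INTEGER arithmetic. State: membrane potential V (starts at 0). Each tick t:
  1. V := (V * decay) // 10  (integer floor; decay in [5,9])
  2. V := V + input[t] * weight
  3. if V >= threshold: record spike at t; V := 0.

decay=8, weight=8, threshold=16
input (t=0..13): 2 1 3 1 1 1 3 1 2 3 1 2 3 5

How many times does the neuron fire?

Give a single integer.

Answer: 9

Derivation:
t=0: input=2 -> V=0 FIRE
t=1: input=1 -> V=8
t=2: input=3 -> V=0 FIRE
t=3: input=1 -> V=8
t=4: input=1 -> V=14
t=5: input=1 -> V=0 FIRE
t=6: input=3 -> V=0 FIRE
t=7: input=1 -> V=8
t=8: input=2 -> V=0 FIRE
t=9: input=3 -> V=0 FIRE
t=10: input=1 -> V=8
t=11: input=2 -> V=0 FIRE
t=12: input=3 -> V=0 FIRE
t=13: input=5 -> V=0 FIRE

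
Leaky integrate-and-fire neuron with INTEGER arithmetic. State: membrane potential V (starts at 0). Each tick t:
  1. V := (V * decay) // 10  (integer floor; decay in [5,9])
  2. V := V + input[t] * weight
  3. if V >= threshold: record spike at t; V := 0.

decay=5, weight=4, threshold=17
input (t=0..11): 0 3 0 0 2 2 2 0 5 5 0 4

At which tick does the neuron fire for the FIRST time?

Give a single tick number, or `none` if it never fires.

Answer: 8

Derivation:
t=0: input=0 -> V=0
t=1: input=3 -> V=12
t=2: input=0 -> V=6
t=3: input=0 -> V=3
t=4: input=2 -> V=9
t=5: input=2 -> V=12
t=6: input=2 -> V=14
t=7: input=0 -> V=7
t=8: input=5 -> V=0 FIRE
t=9: input=5 -> V=0 FIRE
t=10: input=0 -> V=0
t=11: input=4 -> V=16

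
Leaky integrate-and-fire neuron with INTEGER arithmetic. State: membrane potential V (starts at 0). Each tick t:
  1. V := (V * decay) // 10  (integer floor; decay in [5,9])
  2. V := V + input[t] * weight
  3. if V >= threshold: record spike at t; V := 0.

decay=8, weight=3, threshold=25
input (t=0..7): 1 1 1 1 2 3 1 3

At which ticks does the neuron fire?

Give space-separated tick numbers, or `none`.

Answer: none

Derivation:
t=0: input=1 -> V=3
t=1: input=1 -> V=5
t=2: input=1 -> V=7
t=3: input=1 -> V=8
t=4: input=2 -> V=12
t=5: input=3 -> V=18
t=6: input=1 -> V=17
t=7: input=3 -> V=22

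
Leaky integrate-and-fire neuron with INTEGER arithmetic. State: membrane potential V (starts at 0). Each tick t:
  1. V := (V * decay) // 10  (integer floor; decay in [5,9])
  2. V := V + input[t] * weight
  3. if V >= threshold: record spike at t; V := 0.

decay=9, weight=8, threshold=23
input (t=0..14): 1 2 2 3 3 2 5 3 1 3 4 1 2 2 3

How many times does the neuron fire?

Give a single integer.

t=0: input=1 -> V=8
t=1: input=2 -> V=0 FIRE
t=2: input=2 -> V=16
t=3: input=3 -> V=0 FIRE
t=4: input=3 -> V=0 FIRE
t=5: input=2 -> V=16
t=6: input=5 -> V=0 FIRE
t=7: input=3 -> V=0 FIRE
t=8: input=1 -> V=8
t=9: input=3 -> V=0 FIRE
t=10: input=4 -> V=0 FIRE
t=11: input=1 -> V=8
t=12: input=2 -> V=0 FIRE
t=13: input=2 -> V=16
t=14: input=3 -> V=0 FIRE

Answer: 9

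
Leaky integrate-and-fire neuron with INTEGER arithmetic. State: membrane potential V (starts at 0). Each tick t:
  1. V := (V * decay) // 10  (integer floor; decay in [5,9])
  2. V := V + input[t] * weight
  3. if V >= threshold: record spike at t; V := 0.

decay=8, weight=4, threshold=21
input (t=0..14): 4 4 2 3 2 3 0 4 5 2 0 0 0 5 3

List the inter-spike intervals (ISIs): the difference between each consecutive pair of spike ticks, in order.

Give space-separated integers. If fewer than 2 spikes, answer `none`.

Answer: 3 3 2 5

Derivation:
t=0: input=4 -> V=16
t=1: input=4 -> V=0 FIRE
t=2: input=2 -> V=8
t=3: input=3 -> V=18
t=4: input=2 -> V=0 FIRE
t=5: input=3 -> V=12
t=6: input=0 -> V=9
t=7: input=4 -> V=0 FIRE
t=8: input=5 -> V=20
t=9: input=2 -> V=0 FIRE
t=10: input=0 -> V=0
t=11: input=0 -> V=0
t=12: input=0 -> V=0
t=13: input=5 -> V=20
t=14: input=3 -> V=0 FIRE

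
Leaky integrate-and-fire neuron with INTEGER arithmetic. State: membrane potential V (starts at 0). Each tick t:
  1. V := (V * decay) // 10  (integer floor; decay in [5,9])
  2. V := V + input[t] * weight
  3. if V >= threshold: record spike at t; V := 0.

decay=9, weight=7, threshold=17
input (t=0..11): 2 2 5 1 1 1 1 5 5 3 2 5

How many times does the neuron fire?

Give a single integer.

Answer: 7

Derivation:
t=0: input=2 -> V=14
t=1: input=2 -> V=0 FIRE
t=2: input=5 -> V=0 FIRE
t=3: input=1 -> V=7
t=4: input=1 -> V=13
t=5: input=1 -> V=0 FIRE
t=6: input=1 -> V=7
t=7: input=5 -> V=0 FIRE
t=8: input=5 -> V=0 FIRE
t=9: input=3 -> V=0 FIRE
t=10: input=2 -> V=14
t=11: input=5 -> V=0 FIRE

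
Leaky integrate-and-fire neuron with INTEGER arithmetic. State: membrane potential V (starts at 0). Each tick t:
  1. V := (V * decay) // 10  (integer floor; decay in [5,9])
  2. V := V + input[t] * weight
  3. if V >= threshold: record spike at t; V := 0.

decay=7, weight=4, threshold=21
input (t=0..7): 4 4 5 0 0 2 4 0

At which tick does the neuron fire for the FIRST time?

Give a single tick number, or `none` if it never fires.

Answer: 1

Derivation:
t=0: input=4 -> V=16
t=1: input=4 -> V=0 FIRE
t=2: input=5 -> V=20
t=3: input=0 -> V=14
t=4: input=0 -> V=9
t=5: input=2 -> V=14
t=6: input=4 -> V=0 FIRE
t=7: input=0 -> V=0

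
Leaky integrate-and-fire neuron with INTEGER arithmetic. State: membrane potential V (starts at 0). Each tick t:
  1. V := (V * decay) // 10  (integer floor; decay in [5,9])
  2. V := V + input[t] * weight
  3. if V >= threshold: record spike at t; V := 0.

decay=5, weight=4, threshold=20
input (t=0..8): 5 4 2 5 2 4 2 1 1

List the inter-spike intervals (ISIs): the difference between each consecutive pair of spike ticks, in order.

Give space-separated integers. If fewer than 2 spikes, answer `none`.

t=0: input=5 -> V=0 FIRE
t=1: input=4 -> V=16
t=2: input=2 -> V=16
t=3: input=5 -> V=0 FIRE
t=4: input=2 -> V=8
t=5: input=4 -> V=0 FIRE
t=6: input=2 -> V=8
t=7: input=1 -> V=8
t=8: input=1 -> V=8

Answer: 3 2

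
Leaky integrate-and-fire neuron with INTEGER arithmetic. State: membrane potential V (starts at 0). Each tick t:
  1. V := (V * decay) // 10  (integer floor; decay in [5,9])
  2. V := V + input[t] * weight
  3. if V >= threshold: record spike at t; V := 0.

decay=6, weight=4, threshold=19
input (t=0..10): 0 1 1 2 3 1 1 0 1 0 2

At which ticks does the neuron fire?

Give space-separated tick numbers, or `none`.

t=0: input=0 -> V=0
t=1: input=1 -> V=4
t=2: input=1 -> V=6
t=3: input=2 -> V=11
t=4: input=3 -> V=18
t=5: input=1 -> V=14
t=6: input=1 -> V=12
t=7: input=0 -> V=7
t=8: input=1 -> V=8
t=9: input=0 -> V=4
t=10: input=2 -> V=10

Answer: none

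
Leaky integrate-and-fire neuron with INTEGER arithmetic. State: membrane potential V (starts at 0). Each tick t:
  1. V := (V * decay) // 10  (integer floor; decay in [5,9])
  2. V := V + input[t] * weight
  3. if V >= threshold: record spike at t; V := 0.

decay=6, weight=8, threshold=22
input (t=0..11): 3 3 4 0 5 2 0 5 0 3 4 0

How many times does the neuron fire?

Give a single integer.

t=0: input=3 -> V=0 FIRE
t=1: input=3 -> V=0 FIRE
t=2: input=4 -> V=0 FIRE
t=3: input=0 -> V=0
t=4: input=5 -> V=0 FIRE
t=5: input=2 -> V=16
t=6: input=0 -> V=9
t=7: input=5 -> V=0 FIRE
t=8: input=0 -> V=0
t=9: input=3 -> V=0 FIRE
t=10: input=4 -> V=0 FIRE
t=11: input=0 -> V=0

Answer: 7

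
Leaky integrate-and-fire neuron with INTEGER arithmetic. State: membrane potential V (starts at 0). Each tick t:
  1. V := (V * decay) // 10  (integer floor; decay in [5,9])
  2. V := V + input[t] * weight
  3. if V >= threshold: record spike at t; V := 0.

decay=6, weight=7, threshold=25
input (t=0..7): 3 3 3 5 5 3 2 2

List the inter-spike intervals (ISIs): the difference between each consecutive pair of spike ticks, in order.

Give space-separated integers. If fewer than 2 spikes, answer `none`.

t=0: input=3 -> V=21
t=1: input=3 -> V=0 FIRE
t=2: input=3 -> V=21
t=3: input=5 -> V=0 FIRE
t=4: input=5 -> V=0 FIRE
t=5: input=3 -> V=21
t=6: input=2 -> V=0 FIRE
t=7: input=2 -> V=14

Answer: 2 1 2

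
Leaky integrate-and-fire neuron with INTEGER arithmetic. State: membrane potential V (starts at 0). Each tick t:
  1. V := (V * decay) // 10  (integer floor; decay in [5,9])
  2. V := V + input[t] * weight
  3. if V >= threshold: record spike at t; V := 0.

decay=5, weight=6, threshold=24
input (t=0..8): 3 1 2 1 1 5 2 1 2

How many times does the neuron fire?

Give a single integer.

Answer: 1

Derivation:
t=0: input=3 -> V=18
t=1: input=1 -> V=15
t=2: input=2 -> V=19
t=3: input=1 -> V=15
t=4: input=1 -> V=13
t=5: input=5 -> V=0 FIRE
t=6: input=2 -> V=12
t=7: input=1 -> V=12
t=8: input=2 -> V=18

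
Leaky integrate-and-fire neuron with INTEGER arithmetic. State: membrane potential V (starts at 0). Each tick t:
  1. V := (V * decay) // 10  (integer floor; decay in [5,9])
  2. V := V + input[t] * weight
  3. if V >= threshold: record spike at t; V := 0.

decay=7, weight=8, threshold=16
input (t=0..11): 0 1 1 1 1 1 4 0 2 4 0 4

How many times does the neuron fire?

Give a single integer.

t=0: input=0 -> V=0
t=1: input=1 -> V=8
t=2: input=1 -> V=13
t=3: input=1 -> V=0 FIRE
t=4: input=1 -> V=8
t=5: input=1 -> V=13
t=6: input=4 -> V=0 FIRE
t=7: input=0 -> V=0
t=8: input=2 -> V=0 FIRE
t=9: input=4 -> V=0 FIRE
t=10: input=0 -> V=0
t=11: input=4 -> V=0 FIRE

Answer: 5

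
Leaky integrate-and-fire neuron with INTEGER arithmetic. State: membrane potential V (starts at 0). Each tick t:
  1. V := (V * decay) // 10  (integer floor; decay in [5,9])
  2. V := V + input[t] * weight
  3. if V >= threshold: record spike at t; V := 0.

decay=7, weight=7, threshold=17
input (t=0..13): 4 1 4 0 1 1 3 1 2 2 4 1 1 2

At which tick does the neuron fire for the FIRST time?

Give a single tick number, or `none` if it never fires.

t=0: input=4 -> V=0 FIRE
t=1: input=1 -> V=7
t=2: input=4 -> V=0 FIRE
t=3: input=0 -> V=0
t=4: input=1 -> V=7
t=5: input=1 -> V=11
t=6: input=3 -> V=0 FIRE
t=7: input=1 -> V=7
t=8: input=2 -> V=0 FIRE
t=9: input=2 -> V=14
t=10: input=4 -> V=0 FIRE
t=11: input=1 -> V=7
t=12: input=1 -> V=11
t=13: input=2 -> V=0 FIRE

Answer: 0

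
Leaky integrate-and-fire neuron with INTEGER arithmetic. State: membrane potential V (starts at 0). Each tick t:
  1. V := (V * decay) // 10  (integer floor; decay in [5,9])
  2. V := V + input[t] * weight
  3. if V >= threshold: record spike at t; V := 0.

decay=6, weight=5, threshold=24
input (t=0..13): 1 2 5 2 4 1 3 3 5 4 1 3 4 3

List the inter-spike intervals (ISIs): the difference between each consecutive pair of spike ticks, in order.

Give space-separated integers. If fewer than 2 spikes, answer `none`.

Answer: 2 3 1 3 2

Derivation:
t=0: input=1 -> V=5
t=1: input=2 -> V=13
t=2: input=5 -> V=0 FIRE
t=3: input=2 -> V=10
t=4: input=4 -> V=0 FIRE
t=5: input=1 -> V=5
t=6: input=3 -> V=18
t=7: input=3 -> V=0 FIRE
t=8: input=5 -> V=0 FIRE
t=9: input=4 -> V=20
t=10: input=1 -> V=17
t=11: input=3 -> V=0 FIRE
t=12: input=4 -> V=20
t=13: input=3 -> V=0 FIRE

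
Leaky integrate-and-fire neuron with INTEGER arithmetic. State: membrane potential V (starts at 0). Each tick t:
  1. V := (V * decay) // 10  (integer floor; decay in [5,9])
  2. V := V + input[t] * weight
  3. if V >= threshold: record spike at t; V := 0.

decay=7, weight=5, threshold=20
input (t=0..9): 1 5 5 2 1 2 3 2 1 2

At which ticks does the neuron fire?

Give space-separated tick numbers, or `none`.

t=0: input=1 -> V=5
t=1: input=5 -> V=0 FIRE
t=2: input=5 -> V=0 FIRE
t=3: input=2 -> V=10
t=4: input=1 -> V=12
t=5: input=2 -> V=18
t=6: input=3 -> V=0 FIRE
t=7: input=2 -> V=10
t=8: input=1 -> V=12
t=9: input=2 -> V=18

Answer: 1 2 6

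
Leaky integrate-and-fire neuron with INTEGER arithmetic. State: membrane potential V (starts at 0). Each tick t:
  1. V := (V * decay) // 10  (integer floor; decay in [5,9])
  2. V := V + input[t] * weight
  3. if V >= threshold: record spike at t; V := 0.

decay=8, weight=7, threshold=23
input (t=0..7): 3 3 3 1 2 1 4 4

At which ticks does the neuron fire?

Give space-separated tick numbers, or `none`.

Answer: 1 3 6 7

Derivation:
t=0: input=3 -> V=21
t=1: input=3 -> V=0 FIRE
t=2: input=3 -> V=21
t=3: input=1 -> V=0 FIRE
t=4: input=2 -> V=14
t=5: input=1 -> V=18
t=6: input=4 -> V=0 FIRE
t=7: input=4 -> V=0 FIRE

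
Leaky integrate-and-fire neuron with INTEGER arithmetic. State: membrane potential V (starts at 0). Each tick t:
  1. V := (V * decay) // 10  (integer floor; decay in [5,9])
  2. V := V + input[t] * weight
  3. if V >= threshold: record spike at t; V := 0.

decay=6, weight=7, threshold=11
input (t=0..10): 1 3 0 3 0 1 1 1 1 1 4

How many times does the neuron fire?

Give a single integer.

t=0: input=1 -> V=7
t=1: input=3 -> V=0 FIRE
t=2: input=0 -> V=0
t=3: input=3 -> V=0 FIRE
t=4: input=0 -> V=0
t=5: input=1 -> V=7
t=6: input=1 -> V=0 FIRE
t=7: input=1 -> V=7
t=8: input=1 -> V=0 FIRE
t=9: input=1 -> V=7
t=10: input=4 -> V=0 FIRE

Answer: 5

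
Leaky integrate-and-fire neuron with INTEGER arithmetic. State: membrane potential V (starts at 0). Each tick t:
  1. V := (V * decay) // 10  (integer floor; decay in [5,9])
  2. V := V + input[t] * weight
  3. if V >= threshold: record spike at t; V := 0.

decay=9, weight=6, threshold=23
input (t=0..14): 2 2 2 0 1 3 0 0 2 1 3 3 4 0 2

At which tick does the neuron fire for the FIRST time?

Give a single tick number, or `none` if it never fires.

Answer: 2

Derivation:
t=0: input=2 -> V=12
t=1: input=2 -> V=22
t=2: input=2 -> V=0 FIRE
t=3: input=0 -> V=0
t=4: input=1 -> V=6
t=5: input=3 -> V=0 FIRE
t=6: input=0 -> V=0
t=7: input=0 -> V=0
t=8: input=2 -> V=12
t=9: input=1 -> V=16
t=10: input=3 -> V=0 FIRE
t=11: input=3 -> V=18
t=12: input=4 -> V=0 FIRE
t=13: input=0 -> V=0
t=14: input=2 -> V=12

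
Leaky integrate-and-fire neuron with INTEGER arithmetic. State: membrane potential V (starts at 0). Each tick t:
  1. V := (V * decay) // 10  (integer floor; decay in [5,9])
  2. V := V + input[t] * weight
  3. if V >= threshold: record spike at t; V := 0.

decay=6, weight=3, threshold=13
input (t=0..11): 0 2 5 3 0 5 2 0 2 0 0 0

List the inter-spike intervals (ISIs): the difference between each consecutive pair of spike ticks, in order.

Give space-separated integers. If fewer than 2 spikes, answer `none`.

Answer: 3

Derivation:
t=0: input=0 -> V=0
t=1: input=2 -> V=6
t=2: input=5 -> V=0 FIRE
t=3: input=3 -> V=9
t=4: input=0 -> V=5
t=5: input=5 -> V=0 FIRE
t=6: input=2 -> V=6
t=7: input=0 -> V=3
t=8: input=2 -> V=7
t=9: input=0 -> V=4
t=10: input=0 -> V=2
t=11: input=0 -> V=1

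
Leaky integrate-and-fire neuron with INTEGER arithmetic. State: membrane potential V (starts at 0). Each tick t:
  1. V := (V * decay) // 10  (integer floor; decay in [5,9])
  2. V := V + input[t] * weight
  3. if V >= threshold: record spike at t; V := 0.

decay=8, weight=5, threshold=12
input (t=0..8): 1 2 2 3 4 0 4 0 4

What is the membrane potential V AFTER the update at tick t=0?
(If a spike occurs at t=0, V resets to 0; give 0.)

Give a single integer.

t=0: input=1 -> V=5
t=1: input=2 -> V=0 FIRE
t=2: input=2 -> V=10
t=3: input=3 -> V=0 FIRE
t=4: input=4 -> V=0 FIRE
t=5: input=0 -> V=0
t=6: input=4 -> V=0 FIRE
t=7: input=0 -> V=0
t=8: input=4 -> V=0 FIRE

Answer: 5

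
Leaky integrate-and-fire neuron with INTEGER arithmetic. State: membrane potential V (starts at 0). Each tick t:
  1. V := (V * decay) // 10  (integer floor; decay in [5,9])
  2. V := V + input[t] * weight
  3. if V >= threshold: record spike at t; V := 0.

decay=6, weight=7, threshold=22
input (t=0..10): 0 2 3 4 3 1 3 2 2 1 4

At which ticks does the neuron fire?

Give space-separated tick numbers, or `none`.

Answer: 2 3 6 8 10

Derivation:
t=0: input=0 -> V=0
t=1: input=2 -> V=14
t=2: input=3 -> V=0 FIRE
t=3: input=4 -> V=0 FIRE
t=4: input=3 -> V=21
t=5: input=1 -> V=19
t=6: input=3 -> V=0 FIRE
t=7: input=2 -> V=14
t=8: input=2 -> V=0 FIRE
t=9: input=1 -> V=7
t=10: input=4 -> V=0 FIRE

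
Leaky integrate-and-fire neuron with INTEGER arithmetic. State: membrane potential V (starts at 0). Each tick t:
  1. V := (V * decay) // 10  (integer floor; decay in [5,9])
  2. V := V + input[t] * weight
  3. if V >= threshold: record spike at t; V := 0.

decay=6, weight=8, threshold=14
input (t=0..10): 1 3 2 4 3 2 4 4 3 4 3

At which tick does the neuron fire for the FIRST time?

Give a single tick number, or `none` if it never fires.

Answer: 1

Derivation:
t=0: input=1 -> V=8
t=1: input=3 -> V=0 FIRE
t=2: input=2 -> V=0 FIRE
t=3: input=4 -> V=0 FIRE
t=4: input=3 -> V=0 FIRE
t=5: input=2 -> V=0 FIRE
t=6: input=4 -> V=0 FIRE
t=7: input=4 -> V=0 FIRE
t=8: input=3 -> V=0 FIRE
t=9: input=4 -> V=0 FIRE
t=10: input=3 -> V=0 FIRE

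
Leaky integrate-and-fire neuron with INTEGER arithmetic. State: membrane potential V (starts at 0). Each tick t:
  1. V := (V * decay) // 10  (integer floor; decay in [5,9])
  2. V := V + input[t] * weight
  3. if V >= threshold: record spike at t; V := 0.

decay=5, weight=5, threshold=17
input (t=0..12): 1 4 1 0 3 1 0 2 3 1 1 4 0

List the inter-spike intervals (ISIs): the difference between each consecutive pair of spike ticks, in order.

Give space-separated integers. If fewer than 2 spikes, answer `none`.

Answer: 7 3

Derivation:
t=0: input=1 -> V=5
t=1: input=4 -> V=0 FIRE
t=2: input=1 -> V=5
t=3: input=0 -> V=2
t=4: input=3 -> V=16
t=5: input=1 -> V=13
t=6: input=0 -> V=6
t=7: input=2 -> V=13
t=8: input=3 -> V=0 FIRE
t=9: input=1 -> V=5
t=10: input=1 -> V=7
t=11: input=4 -> V=0 FIRE
t=12: input=0 -> V=0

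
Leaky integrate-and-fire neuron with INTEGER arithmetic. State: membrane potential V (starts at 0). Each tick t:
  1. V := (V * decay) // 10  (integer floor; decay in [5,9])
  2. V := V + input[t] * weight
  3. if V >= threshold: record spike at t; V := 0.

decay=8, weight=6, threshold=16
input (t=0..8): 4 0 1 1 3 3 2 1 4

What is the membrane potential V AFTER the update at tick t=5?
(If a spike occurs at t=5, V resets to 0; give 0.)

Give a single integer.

Answer: 0

Derivation:
t=0: input=4 -> V=0 FIRE
t=1: input=0 -> V=0
t=2: input=1 -> V=6
t=3: input=1 -> V=10
t=4: input=3 -> V=0 FIRE
t=5: input=3 -> V=0 FIRE
t=6: input=2 -> V=12
t=7: input=1 -> V=15
t=8: input=4 -> V=0 FIRE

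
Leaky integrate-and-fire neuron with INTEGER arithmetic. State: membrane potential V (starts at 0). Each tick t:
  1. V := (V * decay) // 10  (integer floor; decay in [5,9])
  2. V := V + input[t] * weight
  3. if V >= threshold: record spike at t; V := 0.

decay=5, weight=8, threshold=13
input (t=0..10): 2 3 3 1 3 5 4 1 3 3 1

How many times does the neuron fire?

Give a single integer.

Answer: 8

Derivation:
t=0: input=2 -> V=0 FIRE
t=1: input=3 -> V=0 FIRE
t=2: input=3 -> V=0 FIRE
t=3: input=1 -> V=8
t=4: input=3 -> V=0 FIRE
t=5: input=5 -> V=0 FIRE
t=6: input=4 -> V=0 FIRE
t=7: input=1 -> V=8
t=8: input=3 -> V=0 FIRE
t=9: input=3 -> V=0 FIRE
t=10: input=1 -> V=8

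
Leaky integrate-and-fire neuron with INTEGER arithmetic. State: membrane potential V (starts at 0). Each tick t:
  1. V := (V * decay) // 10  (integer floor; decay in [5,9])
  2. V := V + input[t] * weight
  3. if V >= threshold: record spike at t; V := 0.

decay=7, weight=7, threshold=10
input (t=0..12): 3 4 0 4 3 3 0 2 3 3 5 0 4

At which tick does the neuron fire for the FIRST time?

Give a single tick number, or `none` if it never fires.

t=0: input=3 -> V=0 FIRE
t=1: input=4 -> V=0 FIRE
t=2: input=0 -> V=0
t=3: input=4 -> V=0 FIRE
t=4: input=3 -> V=0 FIRE
t=5: input=3 -> V=0 FIRE
t=6: input=0 -> V=0
t=7: input=2 -> V=0 FIRE
t=8: input=3 -> V=0 FIRE
t=9: input=3 -> V=0 FIRE
t=10: input=5 -> V=0 FIRE
t=11: input=0 -> V=0
t=12: input=4 -> V=0 FIRE

Answer: 0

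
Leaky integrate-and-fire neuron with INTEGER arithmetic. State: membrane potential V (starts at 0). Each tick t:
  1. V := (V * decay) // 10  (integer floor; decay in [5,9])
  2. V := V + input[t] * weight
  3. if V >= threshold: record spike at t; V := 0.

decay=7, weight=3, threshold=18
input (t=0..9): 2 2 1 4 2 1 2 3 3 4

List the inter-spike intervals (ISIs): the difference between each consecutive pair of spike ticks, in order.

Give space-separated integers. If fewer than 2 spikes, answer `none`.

Answer: 5

Derivation:
t=0: input=2 -> V=6
t=1: input=2 -> V=10
t=2: input=1 -> V=10
t=3: input=4 -> V=0 FIRE
t=4: input=2 -> V=6
t=5: input=1 -> V=7
t=6: input=2 -> V=10
t=7: input=3 -> V=16
t=8: input=3 -> V=0 FIRE
t=9: input=4 -> V=12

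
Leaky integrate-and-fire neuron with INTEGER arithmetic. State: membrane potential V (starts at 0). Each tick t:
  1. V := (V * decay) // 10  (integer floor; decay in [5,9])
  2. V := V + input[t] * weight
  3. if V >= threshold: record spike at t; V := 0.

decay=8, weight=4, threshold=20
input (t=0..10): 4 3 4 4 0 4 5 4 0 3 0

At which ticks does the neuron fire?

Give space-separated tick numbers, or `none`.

t=0: input=4 -> V=16
t=1: input=3 -> V=0 FIRE
t=2: input=4 -> V=16
t=3: input=4 -> V=0 FIRE
t=4: input=0 -> V=0
t=5: input=4 -> V=16
t=6: input=5 -> V=0 FIRE
t=7: input=4 -> V=16
t=8: input=0 -> V=12
t=9: input=3 -> V=0 FIRE
t=10: input=0 -> V=0

Answer: 1 3 6 9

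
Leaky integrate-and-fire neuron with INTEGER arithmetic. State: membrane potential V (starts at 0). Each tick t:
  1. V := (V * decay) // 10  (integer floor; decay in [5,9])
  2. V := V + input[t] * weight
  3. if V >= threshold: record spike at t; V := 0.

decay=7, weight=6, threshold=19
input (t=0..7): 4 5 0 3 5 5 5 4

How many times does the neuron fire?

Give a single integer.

Answer: 6

Derivation:
t=0: input=4 -> V=0 FIRE
t=1: input=5 -> V=0 FIRE
t=2: input=0 -> V=0
t=3: input=3 -> V=18
t=4: input=5 -> V=0 FIRE
t=5: input=5 -> V=0 FIRE
t=6: input=5 -> V=0 FIRE
t=7: input=4 -> V=0 FIRE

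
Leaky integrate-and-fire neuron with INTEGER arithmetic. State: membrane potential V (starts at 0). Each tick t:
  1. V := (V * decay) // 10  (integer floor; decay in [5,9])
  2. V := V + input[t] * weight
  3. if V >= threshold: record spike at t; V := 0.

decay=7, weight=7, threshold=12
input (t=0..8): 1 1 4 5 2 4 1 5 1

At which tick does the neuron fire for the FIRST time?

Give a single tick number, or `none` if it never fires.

t=0: input=1 -> V=7
t=1: input=1 -> V=11
t=2: input=4 -> V=0 FIRE
t=3: input=5 -> V=0 FIRE
t=4: input=2 -> V=0 FIRE
t=5: input=4 -> V=0 FIRE
t=6: input=1 -> V=7
t=7: input=5 -> V=0 FIRE
t=8: input=1 -> V=7

Answer: 2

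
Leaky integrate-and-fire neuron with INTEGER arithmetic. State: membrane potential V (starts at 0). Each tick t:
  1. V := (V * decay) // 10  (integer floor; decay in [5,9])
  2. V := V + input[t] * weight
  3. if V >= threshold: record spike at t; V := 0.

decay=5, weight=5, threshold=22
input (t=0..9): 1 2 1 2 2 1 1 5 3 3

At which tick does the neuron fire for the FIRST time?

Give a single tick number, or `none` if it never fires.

Answer: 7

Derivation:
t=0: input=1 -> V=5
t=1: input=2 -> V=12
t=2: input=1 -> V=11
t=3: input=2 -> V=15
t=4: input=2 -> V=17
t=5: input=1 -> V=13
t=6: input=1 -> V=11
t=7: input=5 -> V=0 FIRE
t=8: input=3 -> V=15
t=9: input=3 -> V=0 FIRE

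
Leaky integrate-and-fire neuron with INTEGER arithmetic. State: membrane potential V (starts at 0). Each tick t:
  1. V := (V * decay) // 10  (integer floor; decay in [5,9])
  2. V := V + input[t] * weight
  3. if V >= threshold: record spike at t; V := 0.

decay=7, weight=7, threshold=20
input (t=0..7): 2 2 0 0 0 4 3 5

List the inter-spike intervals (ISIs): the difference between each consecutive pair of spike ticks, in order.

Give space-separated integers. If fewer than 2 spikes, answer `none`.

Answer: 4 1 1

Derivation:
t=0: input=2 -> V=14
t=1: input=2 -> V=0 FIRE
t=2: input=0 -> V=0
t=3: input=0 -> V=0
t=4: input=0 -> V=0
t=5: input=4 -> V=0 FIRE
t=6: input=3 -> V=0 FIRE
t=7: input=5 -> V=0 FIRE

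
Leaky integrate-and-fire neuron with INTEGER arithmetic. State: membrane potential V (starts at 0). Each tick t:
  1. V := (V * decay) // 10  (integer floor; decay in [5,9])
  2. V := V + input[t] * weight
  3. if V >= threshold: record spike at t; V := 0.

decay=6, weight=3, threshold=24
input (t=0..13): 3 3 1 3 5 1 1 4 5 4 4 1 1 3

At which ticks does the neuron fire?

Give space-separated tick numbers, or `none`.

Answer: 4 9

Derivation:
t=0: input=3 -> V=9
t=1: input=3 -> V=14
t=2: input=1 -> V=11
t=3: input=3 -> V=15
t=4: input=5 -> V=0 FIRE
t=5: input=1 -> V=3
t=6: input=1 -> V=4
t=7: input=4 -> V=14
t=8: input=5 -> V=23
t=9: input=4 -> V=0 FIRE
t=10: input=4 -> V=12
t=11: input=1 -> V=10
t=12: input=1 -> V=9
t=13: input=3 -> V=14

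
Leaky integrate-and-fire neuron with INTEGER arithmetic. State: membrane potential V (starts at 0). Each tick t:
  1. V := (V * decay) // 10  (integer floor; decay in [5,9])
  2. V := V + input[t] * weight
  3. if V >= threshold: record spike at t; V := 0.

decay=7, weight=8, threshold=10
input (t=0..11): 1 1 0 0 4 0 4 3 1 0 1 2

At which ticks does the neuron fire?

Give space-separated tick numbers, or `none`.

t=0: input=1 -> V=8
t=1: input=1 -> V=0 FIRE
t=2: input=0 -> V=0
t=3: input=0 -> V=0
t=4: input=4 -> V=0 FIRE
t=5: input=0 -> V=0
t=6: input=4 -> V=0 FIRE
t=7: input=3 -> V=0 FIRE
t=8: input=1 -> V=8
t=9: input=0 -> V=5
t=10: input=1 -> V=0 FIRE
t=11: input=2 -> V=0 FIRE

Answer: 1 4 6 7 10 11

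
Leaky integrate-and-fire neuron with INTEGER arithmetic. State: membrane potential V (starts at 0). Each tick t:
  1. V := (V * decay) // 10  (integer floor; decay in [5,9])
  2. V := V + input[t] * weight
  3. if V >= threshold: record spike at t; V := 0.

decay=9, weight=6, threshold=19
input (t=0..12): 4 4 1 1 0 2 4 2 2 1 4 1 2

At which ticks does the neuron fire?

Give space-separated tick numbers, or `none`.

Answer: 0 1 5 6 8 10

Derivation:
t=0: input=4 -> V=0 FIRE
t=1: input=4 -> V=0 FIRE
t=2: input=1 -> V=6
t=3: input=1 -> V=11
t=4: input=0 -> V=9
t=5: input=2 -> V=0 FIRE
t=6: input=4 -> V=0 FIRE
t=7: input=2 -> V=12
t=8: input=2 -> V=0 FIRE
t=9: input=1 -> V=6
t=10: input=4 -> V=0 FIRE
t=11: input=1 -> V=6
t=12: input=2 -> V=17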